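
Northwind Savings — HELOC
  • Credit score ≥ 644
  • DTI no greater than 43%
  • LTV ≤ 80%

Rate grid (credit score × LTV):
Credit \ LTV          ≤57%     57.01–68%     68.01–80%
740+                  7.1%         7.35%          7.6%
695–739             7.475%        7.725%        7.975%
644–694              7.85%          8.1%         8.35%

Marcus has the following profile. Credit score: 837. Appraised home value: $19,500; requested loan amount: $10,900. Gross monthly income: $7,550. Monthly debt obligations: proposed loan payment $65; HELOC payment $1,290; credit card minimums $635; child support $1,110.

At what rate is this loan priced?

7.1%

Credit score 837 ≥ 644; Total monthly debts = (65 + 1,290 + 635 + 1,110) = 3,100. Debt-to-income = 3,100/7,550 = 41.1% — meets 43% limit
Loan-to-value = 10,900/19,500 = 55.9% — pass (80% max)
Score 837 is in the 740+ band; LTV 55.9% is in the ≤57% band → 7.1%.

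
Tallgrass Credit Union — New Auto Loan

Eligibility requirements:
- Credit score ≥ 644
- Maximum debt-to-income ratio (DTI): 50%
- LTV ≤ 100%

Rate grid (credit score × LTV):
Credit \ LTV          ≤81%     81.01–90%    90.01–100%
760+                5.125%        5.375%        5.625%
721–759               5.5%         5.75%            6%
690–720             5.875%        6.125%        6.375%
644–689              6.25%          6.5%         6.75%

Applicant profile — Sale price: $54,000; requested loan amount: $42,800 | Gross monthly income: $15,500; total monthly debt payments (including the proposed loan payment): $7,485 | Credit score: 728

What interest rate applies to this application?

5.5%

Credit score 728 ≥ 644; DTI = 7,485/15,500 = 48.3% ≤ 50%
LTV = 42,800/54,000 = 79.3% ≤ 100%
Score 728 is in the 721–759 band; LTV 79.3% is in the ≤81% band → 5.5%.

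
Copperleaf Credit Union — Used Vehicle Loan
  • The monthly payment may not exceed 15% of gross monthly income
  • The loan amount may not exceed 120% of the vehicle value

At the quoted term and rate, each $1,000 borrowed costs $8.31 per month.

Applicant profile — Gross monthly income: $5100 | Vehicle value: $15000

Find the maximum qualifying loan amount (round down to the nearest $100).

Payment cap: 15% × $5,100 = $765/month.
At $8.31 per $1,000, that supports 765/8.31 × 1,000 ≈ $92,057 → $92,000.
LTV cap: 120% × $15,000 = $18,000 → $18,000.
Binding constraint: loan-to-value.

$18,000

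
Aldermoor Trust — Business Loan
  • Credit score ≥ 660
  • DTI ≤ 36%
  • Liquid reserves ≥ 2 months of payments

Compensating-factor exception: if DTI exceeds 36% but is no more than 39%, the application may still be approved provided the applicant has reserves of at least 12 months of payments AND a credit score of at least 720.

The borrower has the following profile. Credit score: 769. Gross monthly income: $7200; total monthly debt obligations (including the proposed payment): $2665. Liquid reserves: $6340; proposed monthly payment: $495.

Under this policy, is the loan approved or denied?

Approved

Credit score 769 ≥ 660 (meets base)
DTI = 2,665/7,200 = 37% > 36% — standard DTI limit exceeded.
Reserves: 6,340 ÷ 495 = 12.8 months (meets 2-month minimum)
37% falls in the override range (36%–39%), so the compensating-factor test applies.
Reserves 12.8 ≥ 12 months; credit score 769 ≥ 720.
Both compensating conditions met → exception applies.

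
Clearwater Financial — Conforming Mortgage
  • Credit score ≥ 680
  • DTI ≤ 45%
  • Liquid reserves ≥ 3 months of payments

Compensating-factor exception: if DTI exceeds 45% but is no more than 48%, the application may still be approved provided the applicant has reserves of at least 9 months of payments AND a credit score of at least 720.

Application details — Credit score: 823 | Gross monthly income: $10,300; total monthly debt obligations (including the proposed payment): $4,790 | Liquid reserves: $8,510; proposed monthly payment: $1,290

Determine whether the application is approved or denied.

Credit score 823 ≥ 680 (meets base)
DTI = 4,790/10,300 = 46.5% > 45% — standard DTI limit exceeded.
Reserves: 8,510 ÷ 1,290 = 6.6 months (meets 3-month minimum)
46.5% falls in the override range (45%–48%), so the compensating-factor test applies.
Reserves 6.6 < 9 months; credit score 823 ≥ 720.
Override conditions not both satisfied; exception does not apply.

Denied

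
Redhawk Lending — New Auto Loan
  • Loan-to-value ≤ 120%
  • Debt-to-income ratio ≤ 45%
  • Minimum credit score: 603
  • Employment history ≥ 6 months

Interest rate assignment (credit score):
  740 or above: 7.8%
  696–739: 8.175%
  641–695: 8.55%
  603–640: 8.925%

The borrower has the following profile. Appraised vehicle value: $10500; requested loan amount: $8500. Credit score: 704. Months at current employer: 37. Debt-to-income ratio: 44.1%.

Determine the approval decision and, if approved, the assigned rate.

Approved at 8.175%

Credit score 704 ≥ 603 (meets minimum)
LTV = 8,500/10,500 = 81% ≤ 120%
Employment 37 ≥ 6 months
Debt-to-income 44.1% vs 45% cap — pass
All requirements met. Score 704 falls in the 696–739 tier → 8.175%.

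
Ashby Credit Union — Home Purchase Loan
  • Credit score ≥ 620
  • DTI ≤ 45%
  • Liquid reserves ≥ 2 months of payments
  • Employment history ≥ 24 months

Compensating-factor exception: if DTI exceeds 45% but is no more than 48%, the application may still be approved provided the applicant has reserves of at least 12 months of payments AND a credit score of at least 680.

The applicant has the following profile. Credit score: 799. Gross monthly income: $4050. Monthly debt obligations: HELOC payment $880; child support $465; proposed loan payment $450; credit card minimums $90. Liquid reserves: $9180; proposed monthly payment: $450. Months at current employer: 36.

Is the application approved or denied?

Approved

Credit score 799 ≥ 620 (meets base)
Total debts = (880 + 465 + 450 + 90) = 1,885. DTI = 1,885/4,050 = 46.5% > 45% — standard DTI limit exceeded.
Reserves: 9,180 ÷ 450 = 20.4 months (meets 2-month minimum)
Employment 36 ≥ 24 months
DTI 46.5% is within the 45%–48% exception band; checking compensating factors.
Reserves 20.4 ≥ 12 months; credit score 799 ≥ 680.
Both override conditions satisfied; DTI exception granted.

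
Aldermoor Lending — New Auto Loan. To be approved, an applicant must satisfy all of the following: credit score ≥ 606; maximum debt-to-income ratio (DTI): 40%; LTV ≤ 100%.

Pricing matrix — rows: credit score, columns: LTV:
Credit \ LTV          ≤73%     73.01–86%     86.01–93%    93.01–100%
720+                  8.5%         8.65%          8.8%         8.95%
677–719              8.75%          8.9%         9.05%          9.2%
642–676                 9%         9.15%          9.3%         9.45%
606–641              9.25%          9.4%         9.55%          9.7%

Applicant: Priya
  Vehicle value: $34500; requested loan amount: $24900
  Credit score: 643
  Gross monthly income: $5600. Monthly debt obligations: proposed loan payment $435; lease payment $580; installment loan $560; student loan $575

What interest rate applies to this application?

9%

Credit score 643 ≥ 606; Total monthly debts = (435 + 580 + 560 + 575) = 2,150. DTI: 2,150 ÷ 5,600 = 38.4%, within the 40% cap
LTV = 24,900/34,500 = 72.2% ≤ 100%
Credit 643 → row 642–676; LTV 72.2% → column ≤73%. Grid cell → 9%.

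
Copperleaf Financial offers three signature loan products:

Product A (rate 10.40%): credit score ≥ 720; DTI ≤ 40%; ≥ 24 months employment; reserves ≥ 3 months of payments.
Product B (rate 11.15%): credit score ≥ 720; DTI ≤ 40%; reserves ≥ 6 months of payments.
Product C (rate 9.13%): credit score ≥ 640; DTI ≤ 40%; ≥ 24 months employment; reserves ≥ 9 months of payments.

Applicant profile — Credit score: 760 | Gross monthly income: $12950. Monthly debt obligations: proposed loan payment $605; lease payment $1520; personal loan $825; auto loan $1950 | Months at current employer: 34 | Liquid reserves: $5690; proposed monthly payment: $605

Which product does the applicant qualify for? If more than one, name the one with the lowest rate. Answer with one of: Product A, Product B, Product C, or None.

Product C

Total debts = (605 + 1,520 + 825 + 1,950) = 4,900; DTI = 4,900/12,950 = 37.8%.
Reserves = 5,690/605 = 9.4 months.
Product A: score 760 ≥ 720; DTI 37.8% ≤ 40%; employment 34 ≥ 24 mo; reserves 9.4 ≥ 3 mo → qualifies.
Product B: score 760 ≥ 720; DTI 37.8% ≤ 40%; reserves 9.4 ≥ 6 mo → qualifies.
Product C: score 760 ≥ 640; DTI 37.8% ≤ 40%; employment 34 ≥ 24 mo; reserves 9.4 ≥ 9 mo → qualifies.
Qualifying: Product A, Product B, Product C. Lowest rate is 9.13% → Product C.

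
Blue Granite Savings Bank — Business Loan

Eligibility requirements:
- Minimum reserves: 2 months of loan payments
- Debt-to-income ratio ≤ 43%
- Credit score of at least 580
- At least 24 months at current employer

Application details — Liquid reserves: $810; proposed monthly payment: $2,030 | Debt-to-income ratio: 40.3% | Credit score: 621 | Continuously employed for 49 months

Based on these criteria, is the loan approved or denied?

Denied

Liquid reserves cover 810/2,030 = 0.4 months — < 2 required
DTI 40.3% ≤ 43%
Credit score 621 ≥ 580 (meets)
Employment 49 ≥ 24 months
Fails on reserves.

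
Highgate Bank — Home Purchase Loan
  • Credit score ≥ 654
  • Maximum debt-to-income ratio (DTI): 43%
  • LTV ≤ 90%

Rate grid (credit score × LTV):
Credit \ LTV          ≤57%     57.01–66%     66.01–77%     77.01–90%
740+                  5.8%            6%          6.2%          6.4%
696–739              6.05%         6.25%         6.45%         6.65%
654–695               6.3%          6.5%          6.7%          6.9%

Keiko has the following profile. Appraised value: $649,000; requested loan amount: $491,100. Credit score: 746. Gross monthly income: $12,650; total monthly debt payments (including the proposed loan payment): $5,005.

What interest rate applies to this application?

Credit score 746 ≥ 654; Debt-to-income = 5,005/12,650 = 39.6% — meets 43% limit
LTV: 491,100 ÷ 649,000 = 75.7%, within 90% cap
Score 746 is in the 740+ band; LTV 75.7% is in the 66.01–77% band → 6.2%.

6.2%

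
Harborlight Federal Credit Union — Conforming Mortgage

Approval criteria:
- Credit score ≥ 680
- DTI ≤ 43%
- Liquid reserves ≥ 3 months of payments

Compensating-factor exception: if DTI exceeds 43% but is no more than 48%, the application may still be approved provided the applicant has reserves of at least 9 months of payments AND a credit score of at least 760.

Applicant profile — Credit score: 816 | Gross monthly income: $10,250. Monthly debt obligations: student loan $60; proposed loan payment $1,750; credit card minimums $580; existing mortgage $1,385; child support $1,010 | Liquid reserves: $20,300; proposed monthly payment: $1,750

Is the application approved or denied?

Credit score 816 ≥ 680 (meets base)
Total debts = (60 + 1,750 + 580 + 1,385 + 1,010) = 4,785. DTI = 4,785/10,250 = 46.7% > 43% — standard DTI limit exceeded.
Reserves: 20,300 ÷ 1,750 = 11.6 months (meets 3-month minimum)
DTI 46.7% is within the 43%–48% exception band; checking compensating factors.
Reserves 11.6 ≥ 9 months; credit score 816 ≥ 760.
Both compensating conditions met → exception applies.

Approved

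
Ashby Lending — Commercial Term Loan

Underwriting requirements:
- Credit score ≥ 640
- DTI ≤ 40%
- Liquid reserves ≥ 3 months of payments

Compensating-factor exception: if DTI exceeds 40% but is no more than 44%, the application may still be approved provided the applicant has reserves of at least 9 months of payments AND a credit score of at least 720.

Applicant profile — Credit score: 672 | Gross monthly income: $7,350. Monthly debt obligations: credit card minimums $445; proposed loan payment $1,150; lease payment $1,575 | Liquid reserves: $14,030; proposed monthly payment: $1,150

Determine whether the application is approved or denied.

Credit score 672 ≥ 640 (meets base)
Total debts = (445 + 1,150 + 1,575) = 3,170. DTI = 3,170/7,350 = 43.1% > 40% — standard DTI limit exceeded.
Reserves = 14,030/1,150 = 12.2 months ≥ 3
43.1% falls in the override range (40%–44%), so the compensating-factor test applies.
Reserves 12.2 ≥ 9 months; credit score 672 < 720.
Override conditions not both satisfied; exception does not apply.

Denied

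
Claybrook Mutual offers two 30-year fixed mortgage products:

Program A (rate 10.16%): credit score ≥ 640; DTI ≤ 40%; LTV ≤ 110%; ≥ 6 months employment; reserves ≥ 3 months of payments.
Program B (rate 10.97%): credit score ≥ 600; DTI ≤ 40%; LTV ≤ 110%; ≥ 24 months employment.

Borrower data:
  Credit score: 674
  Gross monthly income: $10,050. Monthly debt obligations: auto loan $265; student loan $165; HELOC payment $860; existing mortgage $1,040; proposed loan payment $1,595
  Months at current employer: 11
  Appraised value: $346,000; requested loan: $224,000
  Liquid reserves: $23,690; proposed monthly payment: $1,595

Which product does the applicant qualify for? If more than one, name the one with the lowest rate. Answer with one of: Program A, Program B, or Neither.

Program A

Total debts = (265 + 165 + 860 + 1,040 + 1,595) = 3,925; DTI = 3,925/10,050 = 39.1%.
LTV = 224,000/346,000 = 64.7%.
Reserves = 23,690/1,595 = 14.9 months.
Program A: score 674 ≥ 640; DTI 39.1% ≤ 40%; LTV 64.7% ≤ 110%; employment 11 ≥ 6 mo; reserves 14.9 ≥ 3 mo → qualifies.
Program B: score 674 ≥ 600; DTI 39.1% ≤ 40%; LTV 64.7% ≤ 110%; employment 11 < 24 mo → does not qualify.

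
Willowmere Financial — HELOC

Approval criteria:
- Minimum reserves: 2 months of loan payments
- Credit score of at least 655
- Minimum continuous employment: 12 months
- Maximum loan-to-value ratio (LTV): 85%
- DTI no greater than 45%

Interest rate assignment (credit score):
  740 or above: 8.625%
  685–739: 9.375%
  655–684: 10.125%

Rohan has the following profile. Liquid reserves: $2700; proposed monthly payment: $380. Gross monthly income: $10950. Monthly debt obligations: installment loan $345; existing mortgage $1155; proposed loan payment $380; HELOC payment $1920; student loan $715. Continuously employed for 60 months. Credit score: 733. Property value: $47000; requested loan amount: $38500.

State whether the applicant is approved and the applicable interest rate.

Approved at 9.375%

Credit score 733 ≥ 655 (meets minimum)
Reserves: 2,700 ÷ 380 = 7.1 months (meets 2-month minimum)
Employment 60 ≥ 12 months
LTV: 38,500 ÷ 47,000 = 81.9%, within 85% cap
Total monthly debts = (345 + 1,155 + 380 + 1,920 + 715) = 4,515. Debt-to-income = 4,515/10,950 = 41.2% — meets 45% limit
All requirements met. Score 733 falls in the 685–739 tier → 9.375%.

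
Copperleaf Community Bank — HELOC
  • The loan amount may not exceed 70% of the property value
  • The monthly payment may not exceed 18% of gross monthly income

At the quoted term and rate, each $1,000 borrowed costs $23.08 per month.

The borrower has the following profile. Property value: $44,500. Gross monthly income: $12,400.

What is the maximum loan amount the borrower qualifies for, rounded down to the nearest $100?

Payment cap: 18% × $12,400 = $2,232/month.
At $23.08 per $1,000, that supports 2,232/23.08 × 1,000 ≈ $96,707 → $96,700.
LTV cap: 70% × $44,500 = $31,150 → $31,100.
Binding constraint: loan-to-value.

$31,100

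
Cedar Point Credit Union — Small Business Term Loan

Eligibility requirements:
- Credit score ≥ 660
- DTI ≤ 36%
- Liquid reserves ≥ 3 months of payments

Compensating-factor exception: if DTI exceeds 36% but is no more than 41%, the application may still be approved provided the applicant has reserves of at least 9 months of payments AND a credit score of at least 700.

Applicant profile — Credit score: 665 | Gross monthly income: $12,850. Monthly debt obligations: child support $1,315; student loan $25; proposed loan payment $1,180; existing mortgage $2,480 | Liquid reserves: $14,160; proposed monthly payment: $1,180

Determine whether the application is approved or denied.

Credit score 665 ≥ 660 (meets base)
Total debts = (1,315 + 25 + 1,180 + 2,480) = 5,000. DTI: 5,000 ÷ 12,850 = 38.9%, over the 36% base limit.
Reserves: 14,160 ÷ 1,180 = 12.0 months (meets 3-month minimum)
38.9% falls in the override range (36%–41%), so the compensating-factor test applies.
Reserves 12.0 ≥ 9 months; credit score 665 < 700.
Compensating-factor requirement not fully met.

Denied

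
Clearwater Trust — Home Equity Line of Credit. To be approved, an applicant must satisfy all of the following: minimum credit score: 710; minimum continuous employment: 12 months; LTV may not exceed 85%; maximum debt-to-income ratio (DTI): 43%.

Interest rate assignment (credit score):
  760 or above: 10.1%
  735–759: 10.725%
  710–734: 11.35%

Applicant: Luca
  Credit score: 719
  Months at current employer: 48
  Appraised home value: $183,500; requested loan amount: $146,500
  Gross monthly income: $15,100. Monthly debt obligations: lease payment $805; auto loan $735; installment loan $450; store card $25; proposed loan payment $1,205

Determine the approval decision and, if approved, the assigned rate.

Approved at 11.35%

Credit score 719 ≥ 710 (meets minimum)
Total monthly debts = (805 + 735 + 450 + 25 + 1,205) = 3,220. Debt-to-income = 3,220/15,100 = 21.3% — meets 43% limit
Loan-to-value = 146,500/183,500 = 79.8% — pass (85% max)
Employment 48 ≥ 12 months
All requirements met. Score 719 falls in the 710–734 tier → 11.35%.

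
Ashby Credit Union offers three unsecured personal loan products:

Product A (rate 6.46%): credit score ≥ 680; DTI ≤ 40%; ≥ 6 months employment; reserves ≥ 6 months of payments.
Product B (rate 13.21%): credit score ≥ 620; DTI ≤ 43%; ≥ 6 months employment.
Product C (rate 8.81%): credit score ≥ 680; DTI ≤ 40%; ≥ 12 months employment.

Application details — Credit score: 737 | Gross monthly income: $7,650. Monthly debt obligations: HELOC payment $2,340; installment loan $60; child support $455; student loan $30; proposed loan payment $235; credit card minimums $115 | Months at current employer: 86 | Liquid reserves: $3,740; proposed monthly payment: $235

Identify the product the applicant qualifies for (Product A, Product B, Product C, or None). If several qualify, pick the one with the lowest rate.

Total debts = (2,340 + 60 + 455 + 30 + 235 + 115) = 3,235; DTI = 3,235/7,650 = 42.3%.
Reserves = 3,740/235 = 15.9 months.
Product A: score 737 ≥ 680; DTI 42.3% > 40%; employment 86 ≥ 6 mo; reserves 15.9 ≥ 6 mo → does not qualify.
Product B: score 737 ≥ 620; DTI 42.3% ≤ 43%; employment 86 ≥ 6 mo → qualifies.
Product C: score 737 ≥ 680; DTI 42.3% > 40%; employment 86 ≥ 12 mo → does not qualify.

Product B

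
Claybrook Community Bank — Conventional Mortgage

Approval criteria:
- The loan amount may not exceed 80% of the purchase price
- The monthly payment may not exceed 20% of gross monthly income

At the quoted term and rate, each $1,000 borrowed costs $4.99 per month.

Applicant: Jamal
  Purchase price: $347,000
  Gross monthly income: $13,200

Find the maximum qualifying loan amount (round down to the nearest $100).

Payment cap: 20% × $13,200 = $2,640/month.
At $4.99 per $1,000, that supports 2,640/4.99 × 1,000 ≈ $529,058 → $529,000.
LTV cap: 80% × $347,000 = $277,600 → $277,600.
Binding constraint: loan-to-value.

$277,600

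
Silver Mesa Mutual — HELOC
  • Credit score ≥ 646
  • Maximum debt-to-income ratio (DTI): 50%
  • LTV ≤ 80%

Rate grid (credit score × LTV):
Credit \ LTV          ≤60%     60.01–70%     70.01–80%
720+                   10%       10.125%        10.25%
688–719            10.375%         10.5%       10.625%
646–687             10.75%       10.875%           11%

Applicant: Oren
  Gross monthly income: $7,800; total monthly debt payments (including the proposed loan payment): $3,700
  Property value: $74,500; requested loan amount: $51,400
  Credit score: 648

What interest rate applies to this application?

Credit score 648 ≥ 646; Debt-to-income = 3,700/7,800 = 47.4% — meets 50% limit
LTV = 51,400/74,500 = 69% ≤ 80%
Credit 648 → row 646–687; LTV 69% → column 60.01–70%. Grid cell → 10.875%.

10.875%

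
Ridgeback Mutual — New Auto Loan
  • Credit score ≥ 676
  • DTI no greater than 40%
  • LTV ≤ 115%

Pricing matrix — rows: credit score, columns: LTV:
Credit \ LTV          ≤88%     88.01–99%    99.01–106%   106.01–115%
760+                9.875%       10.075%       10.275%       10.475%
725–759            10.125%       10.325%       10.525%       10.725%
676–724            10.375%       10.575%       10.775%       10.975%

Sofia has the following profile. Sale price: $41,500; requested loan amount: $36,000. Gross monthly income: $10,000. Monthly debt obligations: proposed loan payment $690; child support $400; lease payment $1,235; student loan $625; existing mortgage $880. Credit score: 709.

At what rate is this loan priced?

10.375%

Credit score 709 ≥ 676; Total monthly debts = (690 + 400 + 1,235 + 625 + 880) = 3,830. Debt-to-income = 3,830/10,000 = 38.3% — meets 40% limit
LTV = 36,000/41,500 = 86.7% ≤ 115%
Row: 709 falls in 676–724. Column: 86.7% falls in ≤88%. Rate = 10.375%.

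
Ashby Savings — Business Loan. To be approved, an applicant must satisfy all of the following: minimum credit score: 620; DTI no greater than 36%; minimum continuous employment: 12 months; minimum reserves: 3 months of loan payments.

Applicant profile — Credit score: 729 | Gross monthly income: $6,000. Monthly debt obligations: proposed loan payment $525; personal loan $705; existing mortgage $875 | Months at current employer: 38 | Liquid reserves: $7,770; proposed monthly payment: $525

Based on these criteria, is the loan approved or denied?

Credit score 729 ≥ 620 (meets)
Total monthly debts = (525 + 705 + 875) = 2,105. Debt-to-income = 2,105/6,000 = 35.1% — meets 36% limit
Employment 38 ≥ 12 months
Reserves = 7,770/525 = 14.8 months ≥ 3
All criteria satisfied.

Approved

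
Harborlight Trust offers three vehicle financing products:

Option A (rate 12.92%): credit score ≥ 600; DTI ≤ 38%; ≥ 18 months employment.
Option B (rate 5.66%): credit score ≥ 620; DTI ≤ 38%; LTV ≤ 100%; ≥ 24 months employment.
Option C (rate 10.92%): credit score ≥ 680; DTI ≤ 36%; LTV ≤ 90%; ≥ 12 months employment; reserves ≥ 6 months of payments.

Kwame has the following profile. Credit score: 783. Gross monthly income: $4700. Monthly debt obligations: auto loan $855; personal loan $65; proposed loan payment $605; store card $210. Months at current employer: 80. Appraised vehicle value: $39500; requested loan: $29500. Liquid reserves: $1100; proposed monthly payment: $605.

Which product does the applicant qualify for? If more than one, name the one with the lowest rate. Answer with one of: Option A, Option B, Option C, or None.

Total debts = (855 + 65 + 605 + 210) = 1,735; DTI = 1,735/4,700 = 36.9%.
LTV = 29,500/39,500 = 74.7%.
Reserves = 1,100/605 = 1.8 months.
Option A: score 783 ≥ 600; DTI 36.9% ≤ 38%; employment 80 ≥ 18 mo → qualifies.
Option B: score 783 ≥ 620; DTI 36.9% ≤ 38%; LTV 74.7% ≤ 100%; employment 80 ≥ 24 mo → qualifies.
Option C: score 783 ≥ 680; DTI 36.9% > 36%; LTV 74.7% ≤ 90%; employment 80 ≥ 12 mo; reserves 1.8 < 6 mo → does not qualify.
Qualifying: Option A, Option B. Lowest rate is 5.66% → Option B.

Option B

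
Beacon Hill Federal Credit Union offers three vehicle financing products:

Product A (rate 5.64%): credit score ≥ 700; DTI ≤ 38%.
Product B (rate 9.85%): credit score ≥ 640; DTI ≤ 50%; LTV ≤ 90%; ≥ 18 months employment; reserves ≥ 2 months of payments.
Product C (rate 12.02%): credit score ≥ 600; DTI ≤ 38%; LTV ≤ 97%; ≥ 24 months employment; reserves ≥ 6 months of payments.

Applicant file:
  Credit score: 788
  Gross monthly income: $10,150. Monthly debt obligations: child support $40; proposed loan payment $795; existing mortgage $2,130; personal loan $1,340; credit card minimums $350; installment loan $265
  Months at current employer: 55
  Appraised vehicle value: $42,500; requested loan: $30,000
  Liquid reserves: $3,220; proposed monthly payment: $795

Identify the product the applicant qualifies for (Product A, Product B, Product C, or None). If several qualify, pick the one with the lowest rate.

Total debts = (40 + 795 + 2,130 + 1,340 + 350 + 265) = 4,920; DTI = 4,920/10,150 = 48.5%.
LTV = 30,000/42,500 = 70.6%.
Reserves = 3,220/795 = 4.1 months.
Product A: score 788 ≥ 700; DTI 48.5% > 38% → does not qualify.
Product B: score 788 ≥ 640; DTI 48.5% ≤ 50%; LTV 70.6% ≤ 90%; employment 55 ≥ 18 mo; reserves 4.1 ≥ 2 mo → qualifies.
Product C: score 788 ≥ 600; DTI 48.5% > 38%; LTV 70.6% ≤ 97%; employment 55 ≥ 24 mo; reserves 4.1 < 6 mo → does not qualify.

Product B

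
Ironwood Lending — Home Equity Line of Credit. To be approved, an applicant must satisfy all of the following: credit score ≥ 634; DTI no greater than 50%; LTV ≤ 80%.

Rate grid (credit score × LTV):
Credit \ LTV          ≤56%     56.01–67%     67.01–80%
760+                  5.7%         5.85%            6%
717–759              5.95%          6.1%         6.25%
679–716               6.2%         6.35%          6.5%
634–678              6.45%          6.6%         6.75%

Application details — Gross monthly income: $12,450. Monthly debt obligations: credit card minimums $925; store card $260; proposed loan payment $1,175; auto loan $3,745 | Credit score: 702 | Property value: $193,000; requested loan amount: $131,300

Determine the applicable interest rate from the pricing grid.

6.5%

Credit score 702 ≥ 634; Total monthly debts = (925 + 260 + 1,175 + 3,745) = 6,105. DTI = 6,105/12,450 = 49% ≤ 50%
LTV = 131,300/193,000 = 68% ≤ 80%
Row: 702 falls in 679–716. Column: 68% falls in 67.01–80%. Rate = 6.5%.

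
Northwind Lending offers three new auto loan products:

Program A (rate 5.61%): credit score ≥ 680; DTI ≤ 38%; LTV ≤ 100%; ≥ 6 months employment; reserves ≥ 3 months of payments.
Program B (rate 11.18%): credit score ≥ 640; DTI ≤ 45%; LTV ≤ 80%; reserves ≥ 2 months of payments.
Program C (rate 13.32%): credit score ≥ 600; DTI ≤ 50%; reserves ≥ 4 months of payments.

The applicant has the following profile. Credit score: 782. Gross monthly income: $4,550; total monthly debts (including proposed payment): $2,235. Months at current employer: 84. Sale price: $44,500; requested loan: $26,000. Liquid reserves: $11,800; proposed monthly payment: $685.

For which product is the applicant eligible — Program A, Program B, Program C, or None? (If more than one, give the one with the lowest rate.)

DTI = 2,235/4,550 = 49.1%.
LTV = 26,000/44,500 = 58.4%.
Reserves = 11,800/685 = 17.2 months.
Program A: score 782 ≥ 680; DTI 49.1% > 38%; LTV 58.4% ≤ 100%; employment 84 ≥ 6 mo; reserves 17.2 ≥ 3 mo → does not qualify.
Program B: score 782 ≥ 640; DTI 49.1% > 45%; LTV 58.4% ≤ 80%; reserves 17.2 ≥ 2 mo → does not qualify.
Program C: score 782 ≥ 600; DTI 49.1% ≤ 50%; reserves 17.2 ≥ 4 mo → qualifies.

Program C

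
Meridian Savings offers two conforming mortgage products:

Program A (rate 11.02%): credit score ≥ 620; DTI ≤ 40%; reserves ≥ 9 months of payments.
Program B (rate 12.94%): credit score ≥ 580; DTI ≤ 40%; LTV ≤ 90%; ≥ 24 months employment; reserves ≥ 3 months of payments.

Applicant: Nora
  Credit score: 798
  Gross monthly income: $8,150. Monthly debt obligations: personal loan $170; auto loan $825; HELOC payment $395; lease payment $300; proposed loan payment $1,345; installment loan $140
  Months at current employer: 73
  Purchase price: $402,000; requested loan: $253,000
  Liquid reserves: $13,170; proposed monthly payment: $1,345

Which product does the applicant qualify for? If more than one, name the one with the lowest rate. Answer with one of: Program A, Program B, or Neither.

Total debts = (170 + 825 + 395 + 300 + 1,345 + 140) = 3,175; DTI = 3,175/8,150 = 39%.
LTV = 253,000/402,000 = 62.9%.
Reserves = 13,170/1,345 = 9.8 months.
Program A: score 798 ≥ 620; DTI 39% ≤ 40%; reserves 9.8 ≥ 9 mo → qualifies.
Program B: score 798 ≥ 580; DTI 39% ≤ 40%; LTV 62.9% ≤ 90%; employment 73 ≥ 24 mo; reserves 9.8 ≥ 3 mo → qualifies.
Qualifying: Program A, Program B. Lowest rate is 11.02% → Program A.

Program A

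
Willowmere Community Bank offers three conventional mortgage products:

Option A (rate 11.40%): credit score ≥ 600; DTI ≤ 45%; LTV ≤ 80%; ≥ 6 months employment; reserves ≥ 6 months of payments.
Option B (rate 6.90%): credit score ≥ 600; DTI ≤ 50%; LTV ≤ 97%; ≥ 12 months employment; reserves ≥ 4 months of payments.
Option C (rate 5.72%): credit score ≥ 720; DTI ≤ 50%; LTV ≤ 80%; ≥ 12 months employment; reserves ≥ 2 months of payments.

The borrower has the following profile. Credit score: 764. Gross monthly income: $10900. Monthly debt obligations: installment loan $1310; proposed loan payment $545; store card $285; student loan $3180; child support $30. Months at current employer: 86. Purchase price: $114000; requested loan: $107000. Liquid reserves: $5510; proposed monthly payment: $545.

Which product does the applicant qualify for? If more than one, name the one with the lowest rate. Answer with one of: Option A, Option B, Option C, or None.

Option B

Total debts = (1,310 + 545 + 285 + 3,180 + 30) = 5,350; DTI = 5,350/10,900 = 49.1%.
LTV = 107,000/114,000 = 93.9%.
Reserves = 5,510/545 = 10.1 months.
Option A: score 764 ≥ 600; DTI 49.1% > 45%; LTV 93.9% > 80%; employment 86 ≥ 6 mo; reserves 10.1 ≥ 6 mo → does not qualify.
Option B: score 764 ≥ 600; DTI 49.1% ≤ 50%; LTV 93.9% ≤ 97%; employment 86 ≥ 12 mo; reserves 10.1 ≥ 4 mo → qualifies.
Option C: score 764 ≥ 720; DTI 49.1% ≤ 50%; LTV 93.9% > 80%; employment 86 ≥ 12 mo; reserves 10.1 ≥ 2 mo → does not qualify.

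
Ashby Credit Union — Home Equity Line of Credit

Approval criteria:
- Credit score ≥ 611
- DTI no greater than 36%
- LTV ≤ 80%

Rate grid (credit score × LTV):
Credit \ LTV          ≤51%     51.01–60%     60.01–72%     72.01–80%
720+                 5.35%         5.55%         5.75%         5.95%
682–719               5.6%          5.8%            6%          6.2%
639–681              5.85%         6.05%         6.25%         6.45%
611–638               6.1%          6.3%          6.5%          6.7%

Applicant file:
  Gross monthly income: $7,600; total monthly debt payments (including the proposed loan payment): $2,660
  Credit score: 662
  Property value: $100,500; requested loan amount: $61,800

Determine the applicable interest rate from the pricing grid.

6.25%

Credit score 662 ≥ 611; DTI: 2,660 ÷ 7,600 = 35%, within the 36% cap
LTV = 61,800/100,500 = 61.5% ≤ 80%
Credit 662 → row 639–681; LTV 61.5% → column 60.01–72%. Grid cell → 6.25%.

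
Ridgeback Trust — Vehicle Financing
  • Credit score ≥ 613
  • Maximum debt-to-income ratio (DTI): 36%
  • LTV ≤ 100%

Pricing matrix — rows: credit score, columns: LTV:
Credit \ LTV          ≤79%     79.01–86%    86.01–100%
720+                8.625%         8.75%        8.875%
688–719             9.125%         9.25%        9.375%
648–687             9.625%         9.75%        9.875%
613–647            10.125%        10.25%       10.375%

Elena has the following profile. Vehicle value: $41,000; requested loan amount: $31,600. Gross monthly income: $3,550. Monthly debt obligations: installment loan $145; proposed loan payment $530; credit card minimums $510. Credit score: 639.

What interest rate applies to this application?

10.125%

Credit score 639 ≥ 613; Total monthly debts = (145 + 530 + 510) = 1,185. Debt-to-income = 1,185/3,550 = 33.4% — meets 36% limit
LTV = 31,600/41,000 = 77.1% ≤ 100%
Credit 639 → row 613–647; LTV 77.1% → column ≤79%. Grid cell → 10.125%.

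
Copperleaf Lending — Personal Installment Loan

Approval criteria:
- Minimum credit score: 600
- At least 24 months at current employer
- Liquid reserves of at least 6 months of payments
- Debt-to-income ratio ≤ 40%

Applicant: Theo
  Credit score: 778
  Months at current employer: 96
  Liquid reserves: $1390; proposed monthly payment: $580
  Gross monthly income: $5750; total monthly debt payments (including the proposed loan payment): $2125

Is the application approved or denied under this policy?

Denied

Credit score 778 ≥ 600 (meets)
Employment 96 ≥ 24 months
Reserves: 1,390 ÷ 580 = 2.4 months (below 6-month minimum)
DTI = 2,125/5,750 = 37% ≤ 40%
Fails on reserves.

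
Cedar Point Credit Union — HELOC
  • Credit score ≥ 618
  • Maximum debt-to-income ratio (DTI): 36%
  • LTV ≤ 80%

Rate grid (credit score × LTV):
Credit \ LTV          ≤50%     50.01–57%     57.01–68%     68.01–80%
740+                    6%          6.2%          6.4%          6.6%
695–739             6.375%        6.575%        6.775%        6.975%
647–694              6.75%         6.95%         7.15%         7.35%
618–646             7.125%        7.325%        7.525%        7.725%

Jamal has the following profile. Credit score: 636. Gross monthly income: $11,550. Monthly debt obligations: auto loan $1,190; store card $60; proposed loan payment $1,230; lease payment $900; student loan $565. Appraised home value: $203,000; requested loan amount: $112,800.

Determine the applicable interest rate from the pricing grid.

Credit score 636 ≥ 618; Total monthly debts = (1,190 + 60 + 1,230 + 900 + 565) = 3,945. DTI = 3,945/11,550 = 34.2% ≤ 36%
Loan-to-value = 112,800/203,000 = 55.6% — pass (80% max)
Row: 636 falls in 618–646. Column: 55.6% falls in 50.01–57%. Rate = 7.325%.

7.325%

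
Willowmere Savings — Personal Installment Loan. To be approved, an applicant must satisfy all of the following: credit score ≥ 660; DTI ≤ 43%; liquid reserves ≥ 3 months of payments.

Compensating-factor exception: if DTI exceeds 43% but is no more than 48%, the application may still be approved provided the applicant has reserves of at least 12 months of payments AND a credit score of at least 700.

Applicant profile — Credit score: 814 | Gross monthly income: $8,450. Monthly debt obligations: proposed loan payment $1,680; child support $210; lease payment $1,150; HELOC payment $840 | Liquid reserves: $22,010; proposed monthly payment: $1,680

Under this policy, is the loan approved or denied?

Credit score 814 ≥ 660 (meets base)
Total debts = (1,680 + 210 + 1,150 + 840) = 3,880. DTI: 3,880 ÷ 8,450 = 45.9%, over the 43% base limit.
Liquid reserves cover 22,010/1,680 = 13.1 months — ≥ 3 required
DTI 45.9% is within the 43%–48% exception band; checking compensating factors.
Reserves 13.1 ≥ 12 months; credit score 814 ≥ 700.
Both override conditions satisfied; DTI exception granted.

Approved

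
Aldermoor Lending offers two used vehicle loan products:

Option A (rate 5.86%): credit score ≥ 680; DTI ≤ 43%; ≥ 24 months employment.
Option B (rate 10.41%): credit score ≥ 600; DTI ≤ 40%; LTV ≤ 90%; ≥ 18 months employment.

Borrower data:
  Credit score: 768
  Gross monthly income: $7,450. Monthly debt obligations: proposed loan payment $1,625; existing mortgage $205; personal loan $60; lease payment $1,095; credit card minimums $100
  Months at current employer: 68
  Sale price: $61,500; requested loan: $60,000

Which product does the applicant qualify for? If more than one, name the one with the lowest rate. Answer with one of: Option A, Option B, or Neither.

Total debts = (1,625 + 205 + 60 + 1,095 + 100) = 3,085; DTI = 3,085/7,450 = 41.4%.
LTV = 60,000/61,500 = 97.6%.
Option A: score 768 ≥ 680; DTI 41.4% ≤ 43%; employment 68 ≥ 24 mo → qualifies.
Option B: score 768 ≥ 600; DTI 41.4% > 40%; LTV 97.6% > 90%; employment 68 ≥ 18 mo → does not qualify.

Option A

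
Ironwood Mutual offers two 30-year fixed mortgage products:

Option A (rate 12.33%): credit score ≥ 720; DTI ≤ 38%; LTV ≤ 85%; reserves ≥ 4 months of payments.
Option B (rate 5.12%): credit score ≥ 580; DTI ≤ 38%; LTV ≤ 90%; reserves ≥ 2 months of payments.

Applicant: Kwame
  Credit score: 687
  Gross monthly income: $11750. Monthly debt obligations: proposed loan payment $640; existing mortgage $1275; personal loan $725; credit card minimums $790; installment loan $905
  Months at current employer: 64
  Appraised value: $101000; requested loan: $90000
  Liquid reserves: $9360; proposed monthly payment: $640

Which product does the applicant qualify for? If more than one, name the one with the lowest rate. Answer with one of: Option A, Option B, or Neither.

Total debts = (640 + 1,275 + 725 + 790 + 905) = 4,335; DTI = 4,335/11,750 = 36.9%.
LTV = 90,000/101,000 = 89.1%.
Reserves = 9,360/640 = 14.6 months.
Option A: score 687 < 720; DTI 36.9% ≤ 38%; LTV 89.1% > 85%; reserves 14.6 ≥ 4 mo → does not qualify.
Option B: score 687 ≥ 580; DTI 36.9% ≤ 38%; LTV 89.1% ≤ 90%; reserves 14.6 ≥ 2 mo → qualifies.

Option B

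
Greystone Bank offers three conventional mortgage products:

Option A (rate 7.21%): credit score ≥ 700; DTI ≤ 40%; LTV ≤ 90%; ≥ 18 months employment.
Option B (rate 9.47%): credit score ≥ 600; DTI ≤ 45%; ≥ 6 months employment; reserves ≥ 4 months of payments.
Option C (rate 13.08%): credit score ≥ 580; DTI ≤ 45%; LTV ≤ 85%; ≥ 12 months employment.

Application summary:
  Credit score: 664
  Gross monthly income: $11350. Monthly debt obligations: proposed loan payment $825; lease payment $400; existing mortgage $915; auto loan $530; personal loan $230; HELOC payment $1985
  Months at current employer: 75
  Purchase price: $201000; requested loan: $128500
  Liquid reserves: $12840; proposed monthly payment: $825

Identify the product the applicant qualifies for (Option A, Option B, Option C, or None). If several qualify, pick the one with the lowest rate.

Option B

Total debts = (825 + 400 + 915 + 530 + 230 + 1,985) = 4,885; DTI = 4,885/11,350 = 43%.
LTV = 128,500/201,000 = 63.9%.
Reserves = 12,840/825 = 15.6 months.
Option A: score 664 < 700; DTI 43% > 40%; LTV 63.9% ≤ 90%; employment 75 ≥ 18 mo → does not qualify.
Option B: score 664 ≥ 600; DTI 43% ≤ 45%; employment 75 ≥ 6 mo; reserves 15.6 ≥ 4 mo → qualifies.
Option C: score 664 ≥ 580; DTI 43% ≤ 45%; LTV 63.9% ≤ 85%; employment 75 ≥ 12 mo → qualifies.
Qualifying: Option B, Option C. Lowest rate is 9.47% → Option B.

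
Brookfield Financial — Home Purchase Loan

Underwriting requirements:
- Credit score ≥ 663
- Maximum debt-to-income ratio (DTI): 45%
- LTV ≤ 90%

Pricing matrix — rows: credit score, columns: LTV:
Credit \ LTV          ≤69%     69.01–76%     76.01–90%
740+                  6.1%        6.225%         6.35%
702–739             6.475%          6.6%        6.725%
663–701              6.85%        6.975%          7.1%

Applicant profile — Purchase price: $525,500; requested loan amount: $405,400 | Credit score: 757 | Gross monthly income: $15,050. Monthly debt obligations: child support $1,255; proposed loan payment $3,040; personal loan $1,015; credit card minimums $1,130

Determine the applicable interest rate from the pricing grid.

6.35%

Credit score 757 ≥ 663; Total monthly debts = (1,255 + 3,040 + 1,015 + 1,130) = 6,440. DTI = 6,440/15,050 = 42.8% ≤ 45%
LTV = 405,400/525,500 = 77.1% ≤ 90%
Credit 757 → row 740+; LTV 77.1% → column 76.01–90%. Grid cell → 6.35%.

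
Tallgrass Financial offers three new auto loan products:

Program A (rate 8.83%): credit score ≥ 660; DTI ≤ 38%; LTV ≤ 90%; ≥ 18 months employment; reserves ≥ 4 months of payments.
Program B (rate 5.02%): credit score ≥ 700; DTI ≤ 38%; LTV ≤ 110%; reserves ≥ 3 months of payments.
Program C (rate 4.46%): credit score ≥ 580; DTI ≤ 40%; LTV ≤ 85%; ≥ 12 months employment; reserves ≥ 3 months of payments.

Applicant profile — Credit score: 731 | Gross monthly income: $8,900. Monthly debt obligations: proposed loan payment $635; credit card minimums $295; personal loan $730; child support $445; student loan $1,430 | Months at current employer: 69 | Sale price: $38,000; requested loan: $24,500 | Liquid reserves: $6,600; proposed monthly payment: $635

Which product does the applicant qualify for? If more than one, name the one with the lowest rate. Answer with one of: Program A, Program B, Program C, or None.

Program C

Total debts = (635 + 295 + 730 + 445 + 1,430) = 3,535; DTI = 3,535/8,900 = 39.7%.
LTV = 24,500/38,000 = 64.5%.
Reserves = 6,600/635 = 10.4 months.
Program A: score 731 ≥ 660; DTI 39.7% > 38%; LTV 64.5% ≤ 90%; employment 69 ≥ 18 mo; reserves 10.4 ≥ 4 mo → does not qualify.
Program B: score 731 ≥ 700; DTI 39.7% > 38%; LTV 64.5% ≤ 110%; reserves 10.4 ≥ 3 mo → does not qualify.
Program C: score 731 ≥ 580; DTI 39.7% ≤ 40%; LTV 64.5% ≤ 85%; employment 69 ≥ 12 mo; reserves 10.4 ≥ 3 mo → qualifies.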